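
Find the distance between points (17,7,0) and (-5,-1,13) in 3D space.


dx=-22, dy=-8, dz=13
d = sqrt(484+64+169) = sqrt(717) = 26.7769

26.7769


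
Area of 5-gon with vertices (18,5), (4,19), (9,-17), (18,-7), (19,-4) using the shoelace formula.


sum(xi*y_{i+1}) = 18*19 + 4*(-17) + 9*(-7) + 18*(-4) + 19*5 = 234
sum(yi*x_{i+1}) = 5*4 + 19*9 - 17*18 - 7*19 - 4*18 = -320
Area = |234 + 320|/2 = 554/2 = 277.0000

277.0000 sq units


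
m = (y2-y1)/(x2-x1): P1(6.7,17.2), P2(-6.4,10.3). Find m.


dy = 10.3 - 17.2 = -6.9
dx = -6.4 - 6.7 = -13.1
m = -6.9/(-13.1) = 0.5267

m = 0.5267


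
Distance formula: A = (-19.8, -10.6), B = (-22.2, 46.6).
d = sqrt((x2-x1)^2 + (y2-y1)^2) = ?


dx = -22.2 + 19.8 = -2.4
dy = 46.6 + 10.6 = 57.2
d = sqrt(5.76 + 3271.84) = sqrt(3277.6) = 57.2503

57.2503


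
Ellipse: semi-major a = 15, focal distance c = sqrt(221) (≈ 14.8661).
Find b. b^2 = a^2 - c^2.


b^2 = 15^2 - (sqrt(221))^2 = 225 - 221 = 4
b = sqrt(4) = 2

b = 2


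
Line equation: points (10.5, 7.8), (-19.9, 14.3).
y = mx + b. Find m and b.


m = (6.5)/(-30.4) = -0.2138
b = y1 - m*x1 = 7.8 - (6.5*10.5)/(-30.4) = 7.8 + 2.2451 = 10.0451

y = -0.2138x + 10.0451


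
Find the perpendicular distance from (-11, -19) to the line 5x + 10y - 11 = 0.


|5*(-11) + 10*(-19) - 11| = |-256| = 256
sqrt(25 + 100) = sqrt(125) = 11.1803
d = 256/sqrt(125) = 22.8973

22.8973


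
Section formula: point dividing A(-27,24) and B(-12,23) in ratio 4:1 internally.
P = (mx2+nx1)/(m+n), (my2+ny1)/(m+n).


Px = (4*(-12) + 1*(-27))/5 = -75/5 = -15.0000
Py = (4*23 + 1*24)/5 = 116/5 = 23.2000

P = (-15.0000, 23.2000)


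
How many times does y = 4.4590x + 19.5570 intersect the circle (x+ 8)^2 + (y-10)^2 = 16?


Substitute y = 4.4590x + 19.5570: (x+ 8)^2 + (4.4590x+19.5570-10)^2 = 16
Expand to Ax^2 + Bx + C = 0, where b-k = 9.557
A = 1+m^2 = 20.882681
B = 2(m(b-k) - h) = 2(4.4590*9.557 + 8) = 101.229326
C = h^2 + (b-k)^2 - r^2 = 64 + 91.336249 - 16 = 139.336249
disc = B^2-4AC = 10247.3764 - 11638.8578 = -1391.4814
disc < 0

0 intersection points


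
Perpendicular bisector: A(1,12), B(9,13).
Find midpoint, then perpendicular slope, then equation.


Midpoint = (5, 12.5)
Slope of AB = dy/dx = 1/8 = 0.1250
Perp slope = -dx/dy = -8/1 = -8.0000
b = My - (perp slope)*Mx = 12.5 + (8*5)/1 = 12.5 + 40.0000 = 52.5000

y = -8.0000x + 52.5000


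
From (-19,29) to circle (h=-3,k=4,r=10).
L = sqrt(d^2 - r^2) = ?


d = sqrt((-19+ 3)^2 + (29-4)^2) = sqrt(256+625) = 29.6816
L = sqrt(881.0000 - 100) = sqrt(781.0000) = 27.9464

27.9464


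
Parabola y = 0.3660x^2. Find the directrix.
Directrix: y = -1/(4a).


a = 0.3660
1/(4a) = 0.6831
directrix: y = -0.6831 = -0.6831

y = -0.6831


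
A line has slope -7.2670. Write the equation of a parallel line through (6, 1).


Parallel lines have equal slopes.
m2 = -7.2670
b2 = 1 + 7.2670*6 = 44.6020

y = -7.2670x + 44.6020


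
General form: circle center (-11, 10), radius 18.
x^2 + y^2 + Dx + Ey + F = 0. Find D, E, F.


(x+ 11)^2 + (y-10)^2 = 18^2
D = -2h = 22, E = -2k = -20
F = h^2+k^2-r^2 = 121+100-324 = -103

D = 22, E = -20, F = -103


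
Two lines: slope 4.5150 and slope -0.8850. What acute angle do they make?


m1-m2 = 5.4
1+m1*m2 = -2.995775
tan(theta) = |5.4/(-2.995775)| = 1.802539
theta = arctan(|5.4/(-2.995775)|) = 60.9797 degrees (acute angle)

60.9797 degrees


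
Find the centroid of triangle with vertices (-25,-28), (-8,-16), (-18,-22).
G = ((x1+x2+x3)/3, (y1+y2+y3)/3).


Gx = (-25- 8- 18)/3 = -51/3 = -17.0000
Gy = (-28- 16- 22)/3 = -66/3 = -22.0000

G = (-17.0000, -22.0000)


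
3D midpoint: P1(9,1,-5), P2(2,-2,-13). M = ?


Mx = (9+2)/2 = 5.5000
My = (1- 2)/2 = -0.5000
Mz = (-5- 13)/2 = -9.0000

M = (5.5000, -0.5000, -9.0000)


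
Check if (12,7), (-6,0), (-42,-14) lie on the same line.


12*(0+ 14) - 6*(-14-7) - 42*(7-0)
= 168 + 126 - 294 = 0

Yes, collinear (determinant = 0)


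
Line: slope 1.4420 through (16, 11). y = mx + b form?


y - 11 = 1.4420(x - 16)
y = 1.4420x + 11 - 1.4420*16
y = 1.4420x - 12.0720

y = 1.4420x - 12.0720


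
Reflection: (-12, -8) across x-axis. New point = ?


Reflection rule for x-axis: (x, -y)
(-12, -8) -> (-12, 8)

(-12, 8)


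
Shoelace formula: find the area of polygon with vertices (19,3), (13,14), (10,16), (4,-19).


sum(xi*y_{i+1}) = 19*14 + 13*16 + 10*(-19) + 4*3 = 296
sum(yi*x_{i+1}) = 3*13 + 14*10 + 16*4 - 19*19 = -118
Area = |296 + 118|/2 = 414/2 = 207.0000

207.0000 sq units


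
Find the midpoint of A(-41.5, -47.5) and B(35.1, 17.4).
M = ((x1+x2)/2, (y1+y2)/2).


Mx = (-41.5 + 35.1)/2 = -6.4/2 = -3.2000
My = (-47.5 + 17.4)/2 = -30.1/2 = -15.0500

(-3.2000, -15.0500)


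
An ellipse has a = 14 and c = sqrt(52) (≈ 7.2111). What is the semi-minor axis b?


b^2 = 14^2 - (sqrt(52))^2 = 196 - 52 = 144
b = sqrt(144) = 12

b = 12


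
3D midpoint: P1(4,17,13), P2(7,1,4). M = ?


Mx = (4+7)/2 = 5.5000
My = (17+1)/2 = 9.0000
Mz = (13+4)/2 = 8.5000

M = (5.5000, 9.0000, 8.5000)


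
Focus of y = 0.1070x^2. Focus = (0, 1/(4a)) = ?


a = 0.1070
4a = 0.4280
focus = (0, 1/0.4280) = (0, 2.3364)

Focus = (0, 2.3364)


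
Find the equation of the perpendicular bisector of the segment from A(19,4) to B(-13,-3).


Midpoint = (3, 0.5)
Slope of AB = dy/dx = -7/(-32) = 0.2188
Perp slope = -dx/dy = -32/7 = -4.5714
b = My - (perp slope)*Mx = 0.5 + (-32*3)/(-7) = 0.5 + 13.7143 = 14.2143

y = -4.5714x + 14.2143


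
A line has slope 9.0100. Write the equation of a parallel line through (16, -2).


Parallel lines have equal slopes.
m2 = 9.0100
b2 = -2 - 9.0100*16 = -146.1600

y = 9.0100x - 146.1600


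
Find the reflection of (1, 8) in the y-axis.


Reflection rule for y-axis: (-x, y)
(1, 8) -> (-1, 8)

(-1, 8)


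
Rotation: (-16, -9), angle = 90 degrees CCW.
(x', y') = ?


cos(90) = 0, sin(90) = 1
x' = -16*0 + 9*1 = 9
y' = -16*1 - 9*0 = -16

(9, -16)


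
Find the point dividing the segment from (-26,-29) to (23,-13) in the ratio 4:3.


Px = (4*23 + 3*(-26))/7 = 14/7 = 2.0000
Py = (4*(-13) + 3*(-29))/7 = -139/7 = -19.8571

P = (2.0000, -19.8571)


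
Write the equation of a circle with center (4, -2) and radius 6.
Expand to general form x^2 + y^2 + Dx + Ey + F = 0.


(x-4)^2 + (y+ 2)^2 = 6^2
D = -2h = -8, E = -2k = 4
F = h^2+k^2-r^2 = 16+4-36 = -16

x^2 + y^2 - 8x + 4y - 16 = 0


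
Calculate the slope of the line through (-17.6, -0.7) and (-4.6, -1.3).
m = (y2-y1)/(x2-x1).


dy = -1.3 + 0.7 = -0.6
dx = -4.6 + 17.6 = 13
m = -0.6/13 = -0.0462

m = -0.0462


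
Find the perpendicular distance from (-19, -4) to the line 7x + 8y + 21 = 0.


|7*(-19) + 8*(-4) + 21| = |-144| = 144
sqrt(49 + 64) = sqrt(113) = 10.6301
d = 144/sqrt(113) = 13.5464

13.5464


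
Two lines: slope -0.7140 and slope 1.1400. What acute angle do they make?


m1-m2 = -1.854
1+m1*m2 = 0.18604
tan(theta) = |-1.854/0.18604| = 9.965599
theta = arctan(|-1.854/0.18604|) = 84.2698 degrees (acute angle)

84.2698 degrees


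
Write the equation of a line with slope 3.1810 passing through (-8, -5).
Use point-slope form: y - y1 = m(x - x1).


y + 5 = 3.1810(x + 8)
y = 3.1810x - 5 - 3.1810*(-8)
y = 3.1810x + 20.4480

y = 3.1810x + 20.4480


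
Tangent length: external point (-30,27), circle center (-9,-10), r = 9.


d = sqrt((-30+ 9)^2 + (27+ 10)^2) = sqrt(441+1369) = 42.5441
L = sqrt(1810.0000 - 81) = sqrt(1729.0000) = 41.5812

41.5812


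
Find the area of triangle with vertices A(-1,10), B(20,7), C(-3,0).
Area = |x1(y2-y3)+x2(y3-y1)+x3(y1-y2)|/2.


-1*(7-0) = -7
20*(0-10) = -200
-3*(10-7) = -9
sum = -216
Area = |-216|/2 = 108.0000

108.0000 sq units


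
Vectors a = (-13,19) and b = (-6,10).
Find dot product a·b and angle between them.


a·b = -13*(-6) + 19*10 = 78 + 190 = 268
|a| = sqrt(169+361) = 23.0217
|b| = sqrt(36+100) = 11.6619
cos(theta) = 268/(sqrt(530)*sqrt(136)) = 268/sqrt(72080) = 0.998223
theta = arccos(268/sqrt(72080)) = 3.4166 degrees

a·b = 268, theta = 3.4166 deg


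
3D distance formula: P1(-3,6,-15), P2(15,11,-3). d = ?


dx=18, dy=5, dz=12
d = sqrt(324+25+144) = sqrt(493) = 22.2036

22.2036


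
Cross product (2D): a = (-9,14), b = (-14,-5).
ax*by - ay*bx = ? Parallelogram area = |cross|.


cross = -9*(-5) - 14*(-14) = 45 + 196 = 241
Parallelogram area = |241| = 241

cross = 241, parallelogram area = 241


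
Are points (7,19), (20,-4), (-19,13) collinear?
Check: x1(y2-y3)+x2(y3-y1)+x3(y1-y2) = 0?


7*(-4-13) + 20*(13-19) - 19*(19+ 4)
= -119 - 120 - 437 = -676

No, not collinear (determinant = -676)


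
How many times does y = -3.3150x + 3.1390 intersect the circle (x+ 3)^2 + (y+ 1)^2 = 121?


Substitute y = -3.3150x + 3.1390: (x+ 3)^2 + (-3.3150x+3.1390+ 1)^2 = 121
Expand to Ax^2 + Bx + C = 0, where b-k = 4.139
A = 1+m^2 = 11.989225
B = 2(m(b-k) - h) = 2(-3.3150*4.139 + 3) = -21.44157
C = h^2 + (b-k)^2 - r^2 = 9 + 17.131321 - 121 = -94.868679
disc = B^2-4AC = 459.7409 + 4549.6078 = 5009.3487
disc > 0

2 intersection points


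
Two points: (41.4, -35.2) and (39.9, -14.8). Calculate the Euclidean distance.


dx = 39.9 - 41.4 = -1.5
dy = -14.8 + 35.2 = 20.4
d = sqrt(2.25 + 416.16) = sqrt(418.41) = 20.4551

20.4551


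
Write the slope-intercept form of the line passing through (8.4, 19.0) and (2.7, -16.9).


m = (-35.9)/(-5.7) = 6.2982
b = y1 - m*x1 = 19.0 - (-35.9*8.4)/(-5.7) = 19.0 - 52.9053 = -33.9053

y = 6.2982x - 33.9053


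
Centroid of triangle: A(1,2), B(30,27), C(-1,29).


Gx = (1+30- 1)/3 = 30/3 = 10.0000
Gy = (2+27+29)/3 = 58/3 = 19.3333

G = (10.0000, 19.3333)


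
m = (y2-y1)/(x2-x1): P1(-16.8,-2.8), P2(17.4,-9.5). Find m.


dy = -9.5 + 2.8 = -6.7
dx = 17.4 + 16.8 = 34.2
m = -6.7/34.2 = -0.1959

m = -0.1959


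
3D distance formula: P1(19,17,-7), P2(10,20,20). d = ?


dx=-9, dy=3, dz=27
d = sqrt(81+9+729) = sqrt(819) = 28.6182

28.6182


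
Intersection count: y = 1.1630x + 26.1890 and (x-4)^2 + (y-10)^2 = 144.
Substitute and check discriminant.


Substitute y = 1.1630x + 26.1890: (x-4)^2 + (1.1630x+26.1890-10)^2 = 144
Expand to Ax^2 + Bx + C = 0, where b-k = 16.189
A = 1+m^2 = 2.352569
B = 2(m(b-k) - h) = 2(1.1630*16.189 - 4) = 29.655614
C = h^2 + (b-k)^2 - r^2 = 16 + 262.083721 - 144 = 134.083721
disc = B^2-4AC = 879.4554 - 1261.7648 = -382.3094
disc < 0

0 intersection points


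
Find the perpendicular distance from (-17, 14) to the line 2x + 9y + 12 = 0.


|2*(-17) + 9*14 + 12| = |104| = 104
sqrt(4 + 81) = sqrt(85) = 9.2195
d = 104/sqrt(85) = 11.2804

11.2804


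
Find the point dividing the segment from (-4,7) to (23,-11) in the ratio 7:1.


Px = (7*23 + 1*(-4))/8 = 157/8 = 19.6250
Py = (7*(-11) + 1*7)/8 = -70/8 = -8.7500

P = (19.6250, -8.7500)


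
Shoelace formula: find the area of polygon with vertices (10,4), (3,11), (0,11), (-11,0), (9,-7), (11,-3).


sum(xi*y_{i+1}) = 10*11 + 3*11 + 0*0 - 11*(-7) + 9*(-3) + 11*4 = 237
sum(yi*x_{i+1}) = 4*3 + 11*0 + 11*(-11) + 0*9 - 7*11 - 3*10 = -216
Area = |237 + 216|/2 = 453/2 = 226.5000

226.5000 sq units


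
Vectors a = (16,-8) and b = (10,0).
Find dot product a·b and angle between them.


a·b = 16*10 - 8*0 = 160 + 0 = 160
|a| = sqrt(256+64) = 17.8885
|b| = sqrt(100+0) = 10.0000
cos(theta) = 160/(sqrt(320)*sqrt(100)) = 160/sqrt(32000) = 0.894427
theta = arccos(160/sqrt(32000)) = 26.5651 degrees

a·b = 160, theta = 26.5651 deg


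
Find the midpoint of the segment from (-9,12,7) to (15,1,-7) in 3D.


Mx = (-9+15)/2 = 3.0000
My = (12+1)/2 = 6.5000
Mz = (7- 7)/2 = 0

M = (3.0000, 6.5000, 0)


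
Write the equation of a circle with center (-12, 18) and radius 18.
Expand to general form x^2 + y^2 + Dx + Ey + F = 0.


(x+ 12)^2 + (y-18)^2 = 18^2
D = -2h = 24, E = -2k = -36
F = h^2+k^2-r^2 = 144+324-324 = 144

x^2 + y^2 + 24x - 36y + 144 = 0


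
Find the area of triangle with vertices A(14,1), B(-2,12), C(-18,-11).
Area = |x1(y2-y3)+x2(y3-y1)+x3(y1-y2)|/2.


14*(12+ 11) = 322
-2*(-11-1) = 24
-18*(1-12) = 198
sum = 544
Area = |544|/2 = 272.0000

272.0000 sq units


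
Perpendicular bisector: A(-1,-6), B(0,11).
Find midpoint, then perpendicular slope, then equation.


Midpoint = (-0.5, 2.5)
Slope of AB = dy/dx = 17/1 = 17.0000
Perp slope = -dx/dy = -1/17 = -0.0588
b = My - (perp slope)*Mx = 2.5 + (1*(-0.5))/17 = 2.5 - 0.0294 = 2.4706

y = -0.0588x + 2.4706


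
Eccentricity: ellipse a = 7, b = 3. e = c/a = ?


c = sqrt(49-9) = sqrt(40) = 6.3246
e = c/a = sqrt(40)/7 = 0.9035

e = 0.9035


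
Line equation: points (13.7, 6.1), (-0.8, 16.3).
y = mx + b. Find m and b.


m = (10.2)/(-14.5) = -0.7034
b = y1 - m*x1 = 6.1 - (10.2*13.7)/(-14.5) = 6.1 + 9.6372 = 15.7372

y = -0.7034x + 15.7372


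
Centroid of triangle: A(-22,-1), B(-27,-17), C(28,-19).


Gx = (-22- 27+28)/3 = -21/3 = -7.0000
Gy = (-1- 17- 19)/3 = -37/3 = -12.3333

G = (-7.0000, -12.3333)


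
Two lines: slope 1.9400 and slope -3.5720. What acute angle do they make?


m1-m2 = 5.512
1+m1*m2 = -5.92968
tan(theta) = |5.512/(-5.92968)| = 0.929561
theta = arctan(|5.512/(-5.92968)|) = 42.9093 degrees (acute angle)

42.9093 degrees


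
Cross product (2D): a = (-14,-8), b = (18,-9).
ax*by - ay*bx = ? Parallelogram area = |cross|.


cross = -14*(-9) + 8*18 = 126 + 144 = 270
Parallelogram area = |270| = 270

cross = 270, parallelogram area = 270


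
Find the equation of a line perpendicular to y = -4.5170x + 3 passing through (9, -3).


Perpendicular slope = -1/m1 = -1/(-4.5170) = 0.2214
b2 = y0 - m2*x0 = -3 + 9/(-4.5170) = -3 - 1.9925 = -4.9925

y = 0.2214x - 4.9925


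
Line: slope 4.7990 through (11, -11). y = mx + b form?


y + 11 = 4.7990(x - 11)
y = 4.7990x - 11 - 4.7990*11
y = 4.7990x - 63.7890

y = 4.7990x - 63.7890


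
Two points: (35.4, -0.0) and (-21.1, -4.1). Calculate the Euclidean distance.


dx = -21.1 - 35.4 = -56.5
dy = -4.1 + 0.0 = -4.1
d = sqrt(3192.25 + 16.81) = sqrt(3209.06) = 56.6486

56.6486


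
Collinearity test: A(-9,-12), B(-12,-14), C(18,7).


-9*(-14-7) - 12*(7+ 12) + 18*(-12+ 14)
= 189 - 228 + 36 = -3

No, not collinear (determinant = -3)


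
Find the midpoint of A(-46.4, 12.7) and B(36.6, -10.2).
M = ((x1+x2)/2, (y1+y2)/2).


Mx = (-46.4 + 36.6)/2 = -9.8/2 = -4.9000
My = (12.7 - 10.2)/2 = 2.5/2 = 1.2500

(-4.9000, 1.2500)


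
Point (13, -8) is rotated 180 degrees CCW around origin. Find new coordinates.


cos(180) = -1, sin(180) = 0
x' = 13*(-1) + 8*0 = -13
y' = 13*0 - 8*(-1) = 8

(-13, 8)


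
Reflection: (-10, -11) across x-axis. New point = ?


Reflection rule for x-axis: (x, -y)
(-10, -11) -> (-10, 11)

(-10, 11)


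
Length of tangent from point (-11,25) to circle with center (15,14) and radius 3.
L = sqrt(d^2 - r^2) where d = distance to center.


d = sqrt((-11-15)^2 + (25-14)^2) = sqrt(676+121) = 28.2312
L = sqrt(797.0000 - 9) = sqrt(788.0000) = 28.0713

28.0713


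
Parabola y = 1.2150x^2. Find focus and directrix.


a = 1.2150
1/(4a) = 0.2058
Focus = (0, 0.2058)
Directrix: y = -0.2058

Focus = (0, 0.2058), Directrix: y = -0.2058


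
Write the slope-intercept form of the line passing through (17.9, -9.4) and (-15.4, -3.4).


m = (6.0)/(-33.3) = -0.1802
b = y1 - m*x1 = -9.4 - (6.0*17.9)/(-33.3) = -9.4 + 3.2252 = -6.1748

y = -0.1802x - 6.1748


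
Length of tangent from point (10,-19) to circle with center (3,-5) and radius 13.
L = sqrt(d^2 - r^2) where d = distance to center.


d = sqrt((10-3)^2 + (-19+ 5)^2) = sqrt(49+196) = 15.6525
L = sqrt(245.0000 - 169) = sqrt(76.0000) = 8.7178

8.7178


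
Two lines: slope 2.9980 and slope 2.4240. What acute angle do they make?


m1-m2 = 0.574
1+m1*m2 = 8.267152
tan(theta) = |0.574/8.267152| = 0.069431
theta = arctan(|0.574/8.267152|) = 3.9718 degrees (acute angle)

3.9718 degrees


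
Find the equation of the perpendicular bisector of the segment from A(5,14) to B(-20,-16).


Midpoint = (-7.5, -1)
Slope of AB = dy/dx = -30/(-25) = 1.2000
Perp slope = -dx/dy = -25/30 = -0.8333
b = My - (perp slope)*Mx = -1 + (-25*(-7.5))/(-30) = -1 - 6.2500 = -7.2500

y = -0.8333x - 7.2500


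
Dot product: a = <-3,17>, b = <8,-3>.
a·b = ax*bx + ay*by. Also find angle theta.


a·b = -3*8 + 17*(-3) = -24 - 51 = -75
|a| = sqrt(9+289) = 17.2627
|b| = sqrt(64+9) = 8.5440
cos(theta) = -75/(sqrt(298)*sqrt(73)) = -75/sqrt(21754) = -0.508501
theta = arccos(-75/sqrt(21754)) = 120.5640 degrees

a·b = -75, theta = 120.5640 deg


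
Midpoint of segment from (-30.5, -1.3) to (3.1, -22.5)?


Mx = (-30.5 + 3.1)/2 = -27.4/2 = -13.7000
My = (-1.3 - 22.5)/2 = -23.8/2 = -11.9000

(-13.7000, -11.9000)


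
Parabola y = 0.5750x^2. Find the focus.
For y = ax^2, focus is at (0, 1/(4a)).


a = 0.5750
4a = 2.3000
focus = (0, 1/2.3000) = (0, 0.4348)

Focus = (0, 0.4348)


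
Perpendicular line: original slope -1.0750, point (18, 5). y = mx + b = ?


Perpendicular slope = -1/m1 = -1/(-1.0750) = 0.9302
b2 = y0 - m2*x0 = 5 + 18/(-1.0750) = 5 - 16.7442 = -11.7442

y = 0.9302x - 11.7442


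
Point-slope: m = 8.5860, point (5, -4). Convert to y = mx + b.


y + 4 = 8.5860(x - 5)
y = 8.5860x - 4 - 8.5860*5
y = 8.5860x - 46.9300

y = 8.5860x - 46.9300


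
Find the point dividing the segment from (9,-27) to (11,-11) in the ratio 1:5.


Px = (1*11 + 5*9)/6 = 56/6 = 9.3333
Py = (1*(-11) + 5*(-27))/6 = -146/6 = -24.3333

P = (9.3333, -24.3333)


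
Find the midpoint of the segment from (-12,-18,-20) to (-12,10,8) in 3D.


Mx = (-12- 12)/2 = -12.0000
My = (-18+10)/2 = -4.0000
Mz = (-20+8)/2 = -6.0000

M = (-12.0000, -4.0000, -6.0000)


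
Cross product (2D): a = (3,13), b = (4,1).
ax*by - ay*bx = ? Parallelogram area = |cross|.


cross = 3*1 - 13*4 = 3 - 52 = -49
Parallelogram area = |-49| = 49

cross = -49, parallelogram area = 49


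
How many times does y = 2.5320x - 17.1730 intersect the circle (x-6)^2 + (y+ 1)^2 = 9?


Substitute y = 2.5320x - 17.1730: (x-6)^2 + (2.5320x- 17.1730+ 1)^2 = 9
Expand to Ax^2 + Bx + C = 0, where b-k = -16.173
A = 1+m^2 = 7.411024
B = 2(m(b-k) - h) = 2(2.5320*(-16.173) - 6) = -93.900072
C = h^2 + (b-k)^2 - r^2 = 36 + 261.565929 - 9 = 288.565929
disc = B^2-4AC = 8817.2235 - 8554.2761 = 262.9474
disc > 0

2 intersection points


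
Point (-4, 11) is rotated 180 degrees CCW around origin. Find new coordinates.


cos(180) = -1, sin(180) = 0
x' = -4*(-1) - 11*0 = 4
y' = -4*0 + 11*(-1) = -11

(4, -11)


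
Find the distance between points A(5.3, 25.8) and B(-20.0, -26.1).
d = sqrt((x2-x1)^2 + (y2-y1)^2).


dx = -20.0 - 5.3 = -25.3
dy = -26.1 - 25.8 = -51.9
d = sqrt(640.09 + 2693.61) = sqrt(3333.7) = 57.7382

57.7382


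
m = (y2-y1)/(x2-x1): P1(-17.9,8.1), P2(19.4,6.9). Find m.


dy = 6.9 - 8.1 = -1.2
dx = 19.4 + 17.9 = 37.3
m = -1.2/37.3 = -0.0322

m = -0.0322


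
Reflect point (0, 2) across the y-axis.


Reflection rule for y-axis: (-x, y)
(0, 2) -> (0, 2)

(0, 2)


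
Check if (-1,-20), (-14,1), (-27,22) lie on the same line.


-1*(1-22) - 14*(22+ 20) - 27*(-20-1)
= 21 - 588 + 567 = 0

Yes, collinear (determinant = 0)


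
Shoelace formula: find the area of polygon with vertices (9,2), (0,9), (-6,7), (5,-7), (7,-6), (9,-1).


sum(xi*y_{i+1}) = 9*9 + 0*7 - 6*(-7) + 5*(-6) + 7*(-1) + 9*2 = 104
sum(yi*x_{i+1}) = 2*0 + 9*(-6) + 7*5 - 7*7 - 6*9 - 1*9 = -131
Area = |104 + 131|/2 = 235/2 = 117.5000

117.5000 sq units


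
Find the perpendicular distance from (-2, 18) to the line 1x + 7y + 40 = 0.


|1*(-2) + 7*18 + 40| = |164| = 164
sqrt(1 + 49) = sqrt(50) = 7.0711
d = 164/sqrt(50) = 23.1931

23.1931


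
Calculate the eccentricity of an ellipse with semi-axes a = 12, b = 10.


c = sqrt(144-100) = sqrt(44) = 6.6332
e = c/a = sqrt(44)/12 = 0.5528

e = 0.5528


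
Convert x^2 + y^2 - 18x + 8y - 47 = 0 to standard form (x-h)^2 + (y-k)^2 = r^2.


h = -D/2 = 18/2 = 9
k = -E/2 = -8/2 = -4
r^2 = h^2 + k^2 - F = 81 + 16 + 47 = 144
r = 12

Center (9, -4), radius = 12


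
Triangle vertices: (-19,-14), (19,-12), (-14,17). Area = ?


-19*(-12-17) = 551
19*(17+ 14) = 589
-14*(-14+ 12) = 28
sum = 1168
Area = |1168|/2 = 584.0000

584.0000 sq units


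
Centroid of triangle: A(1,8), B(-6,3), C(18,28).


Gx = (1- 6+18)/3 = 13/3 = 4.3333
Gy = (8+3+28)/3 = 39/3 = 13.0000

G = (4.3333, 13.0000)


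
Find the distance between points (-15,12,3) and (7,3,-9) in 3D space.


dx=22, dy=-9, dz=-12
d = sqrt(484+81+144) = sqrt(709) = 26.6271

26.6271


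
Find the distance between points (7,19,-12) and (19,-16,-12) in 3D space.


dx=12, dy=-35, dz=0
d = sqrt(144+1225+0) = sqrt(1369) = 37.0000

37.0000


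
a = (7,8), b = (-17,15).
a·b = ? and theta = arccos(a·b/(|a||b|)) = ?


a·b = 7*(-17) + 8*15 = -119 + 120 = 1
|a| = sqrt(49+64) = 10.6301
|b| = sqrt(289+225) = 22.6716
cos(theta) = 1/(sqrt(113)*sqrt(514)) = 1/sqrt(58082) = 0.004149
theta = arccos(1/sqrt(58082)) = 89.7623 degrees

a·b = 1, theta = 89.7623 deg


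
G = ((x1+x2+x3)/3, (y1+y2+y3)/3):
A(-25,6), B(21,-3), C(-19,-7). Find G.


Gx = (-25+21- 19)/3 = -23/3 = -7.6667
Gy = (6- 3- 7)/3 = -4/3 = -1.3333

G = (-7.6667, -1.3333)


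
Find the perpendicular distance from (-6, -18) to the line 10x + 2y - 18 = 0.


|10*(-6) + 2*(-18) - 18| = |-114| = 114
sqrt(100 + 4) = sqrt(104) = 10.1980
d = 114/sqrt(104) = 11.1786

11.1786


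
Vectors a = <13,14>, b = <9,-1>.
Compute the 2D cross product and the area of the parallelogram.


cross = 13*(-1) - 14*9 = -13 - 126 = -139
Parallelogram area = |-139| = 139

cross = -139, parallelogram area = 139


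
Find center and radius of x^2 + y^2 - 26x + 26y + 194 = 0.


h = -D/2 = 26/2 = 13
k = -E/2 = -26/2 = -13
r^2 = h^2 + k^2 - F = 169 + 169 - 194 = 144
r = 12

Center (13, -13), radius = 12


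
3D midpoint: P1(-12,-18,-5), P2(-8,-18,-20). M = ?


Mx = (-12- 8)/2 = -10.0000
My = (-18- 18)/2 = -18.0000
Mz = (-5- 20)/2 = -12.5000

M = (-10.0000, -18.0000, -12.5000)


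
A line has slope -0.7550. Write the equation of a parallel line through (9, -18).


Parallel lines have equal slopes.
m2 = -0.7550
b2 = -18 + 0.7550*9 = -11.2050

y = -0.7550x - 11.2050


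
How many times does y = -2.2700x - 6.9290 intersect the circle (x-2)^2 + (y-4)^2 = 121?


Substitute y = -2.2700x - 6.9290: (x-2)^2 + (-2.2700x- 6.9290-4)^2 = 121
Expand to Ax^2 + Bx + C = 0, where b-k = -10.929
A = 1+m^2 = 6.1529
B = 2(m(b-k) - h) = 2(-2.2700*(-10.929) - 2) = 45.61766
C = h^2 + (b-k)^2 - r^2 = 4 + 119.443041 - 121 = 2.443041
disc = B^2-4AC = 2080.9709 - 60.1271 = 2020.8438
disc > 0

2 intersection points


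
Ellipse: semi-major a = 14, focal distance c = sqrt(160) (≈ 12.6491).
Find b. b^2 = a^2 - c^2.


b^2 = 14^2 - (sqrt(160))^2 = 196 - 160 = 36
b = sqrt(36) = 6

b = 6


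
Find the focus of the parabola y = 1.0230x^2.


a = 1.0230
4a = 4.0920
focus = (0, 1/4.0920) = (0, 0.2444)

Focus = (0, 0.2444)


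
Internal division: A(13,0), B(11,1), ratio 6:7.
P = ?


Px = (6*11 + 7*13)/13 = 157/13 = 12.0769
Py = (6*1 + 7*0)/13 = 6/13 = 0.4615

P = (12.0769, 0.4615)


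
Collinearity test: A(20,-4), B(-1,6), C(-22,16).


20*(6-16) - 1*(16+ 4) - 22*(-4-6)
= -200 - 20 + 220 = 0

Yes, collinear (determinant = 0)


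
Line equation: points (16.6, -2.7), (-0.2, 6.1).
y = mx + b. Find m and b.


m = (8.8)/(-16.8) = -0.5238
b = y1 - m*x1 = -2.7 - (8.8*16.6)/(-16.8) = -2.7 + 8.6952 = 5.9952

y = -0.5238x + 5.9952


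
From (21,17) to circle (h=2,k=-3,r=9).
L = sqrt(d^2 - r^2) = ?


d = sqrt((21-2)^2 + (17+ 3)^2) = sqrt(361+400) = 27.5862
L = sqrt(761.0000 - 81) = sqrt(680.0000) = 26.0768

26.0768


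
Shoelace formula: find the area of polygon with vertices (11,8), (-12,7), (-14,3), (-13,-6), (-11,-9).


sum(xi*y_{i+1}) = 11*7 - 12*3 - 14*(-6) - 13*(-9) - 11*8 = 154
sum(yi*x_{i+1}) = 8*(-12) + 7*(-14) + 3*(-13) - 6*(-11) - 9*11 = -266
Area = |154 + 266|/2 = 420/2 = 210.0000

210.0000 sq units


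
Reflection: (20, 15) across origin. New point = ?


Reflection rule for origin: (-x, -y)
(20, 15) -> (-20, -15)

(-20, -15)


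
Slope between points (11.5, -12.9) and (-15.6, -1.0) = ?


dy = -1.0 + 12.9 = 11.9
dx = -15.6 - 11.5 = -27.1
m = 11.9/(-27.1) = -0.4391

m = -0.4391


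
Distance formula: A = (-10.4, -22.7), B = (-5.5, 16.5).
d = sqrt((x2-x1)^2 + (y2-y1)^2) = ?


dx = -5.5 + 10.4 = 4.9
dy = 16.5 + 22.7 = 39.2
d = sqrt(24.01 + 1536.64) = sqrt(1560.65) = 39.5051

39.5051


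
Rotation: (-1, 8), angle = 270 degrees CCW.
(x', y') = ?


cos(270) = 0, sin(270) = -1
x' = -1*0 - 8*(-1) = 8
y' = -1*(-1) + 8*0 = 1

(8, 1)


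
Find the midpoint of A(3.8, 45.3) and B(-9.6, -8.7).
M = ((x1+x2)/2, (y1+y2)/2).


Mx = (3.8 - 9.6)/2 = -5.8/2 = -2.9000
My = (45.3 - 8.7)/2 = 36.6/2 = 18.3000

(-2.9000, 18.3000)


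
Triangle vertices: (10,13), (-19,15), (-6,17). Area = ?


10*(15-17) = -20
-19*(17-13) = -76
-6*(13-15) = 12
sum = -84
Area = |-84|/2 = 42.0000

42.0000 sq units


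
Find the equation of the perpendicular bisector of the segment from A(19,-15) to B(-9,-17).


Midpoint = (5, -16)
Slope of AB = dy/dx = -2/(-28) = 0.0714
Perp slope = -dx/dy = -28/2 = -14.0000
b = My - (perp slope)*Mx = -16 + (-28*5)/(-2) = -16 + 70.0000 = 54.0000

y = -14.0000x + 54.0000


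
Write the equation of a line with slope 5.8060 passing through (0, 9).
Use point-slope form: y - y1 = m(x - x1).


y - 9 = 5.8060(x - 0)
y = 5.8060x + 9 - 5.8060*0
y = 5.8060x + 9.0000

y = 5.8060x + 9.0000


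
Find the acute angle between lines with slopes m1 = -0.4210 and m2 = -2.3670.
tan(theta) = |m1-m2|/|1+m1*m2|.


m1-m2 = 1.946
1+m1*m2 = 1.996507
tan(theta) = |1.946/1.996507| = 0.974702
theta = arctan(|1.946/1.996507|) = 44.2660 degrees (acute angle)

44.2660 degrees


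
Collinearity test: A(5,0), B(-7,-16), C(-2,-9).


5*(-16+ 9) - 7*(-9-0) - 2*(0+ 16)
= -35 + 63 - 32 = -4

No, not collinear (determinant = -4)


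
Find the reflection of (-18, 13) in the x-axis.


Reflection rule for x-axis: (x, -y)
(-18, 13) -> (-18, -13)

(-18, -13)


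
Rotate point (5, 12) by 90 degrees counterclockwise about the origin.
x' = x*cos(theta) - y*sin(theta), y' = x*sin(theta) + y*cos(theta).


cos(90) = 0, sin(90) = 1
x' = 5*0 - 12*1 = -12
y' = 5*1 + 12*0 = 5

(-12, 5)


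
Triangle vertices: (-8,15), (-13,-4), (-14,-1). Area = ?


-8*(-4+ 1) = 24
-13*(-1-15) = 208
-14*(15+ 4) = -266
sum = -34
Area = |-34|/2 = 17.0000

17.0000 sq units


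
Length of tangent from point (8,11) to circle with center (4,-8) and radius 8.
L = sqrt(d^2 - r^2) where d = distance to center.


d = sqrt((8-4)^2 + (11+ 8)^2) = sqrt(16+361) = 19.4165
L = sqrt(377.0000 - 64) = sqrt(313.0000) = 17.6918

17.6918


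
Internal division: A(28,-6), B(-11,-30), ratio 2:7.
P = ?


Px = (2*(-11) + 7*28)/9 = 174/9 = 19.3333
Py = (2*(-30) + 7*(-6))/9 = -102/9 = -11.3333

P = (19.3333, -11.3333)


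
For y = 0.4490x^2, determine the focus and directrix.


a = 0.4490
1/(4a) = 0.5568
Focus = (0, 0.5568)
Directrix: y = -0.5568

Focus = (0, 0.5568), Directrix: y = -0.5568


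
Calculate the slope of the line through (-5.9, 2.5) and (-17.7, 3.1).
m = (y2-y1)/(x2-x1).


dy = 3.1 - 2.5 = 0.6
dx = -17.7 + 5.9 = -11.8
m = 0.6/(-11.8) = -0.0508

m = -0.0508


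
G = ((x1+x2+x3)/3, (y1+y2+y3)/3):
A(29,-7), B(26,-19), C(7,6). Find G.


Gx = (29+26+7)/3 = 62/3 = 20.6667
Gy = (-7- 19+6)/3 = -20/3 = -6.6667

G = (20.6667, -6.6667)


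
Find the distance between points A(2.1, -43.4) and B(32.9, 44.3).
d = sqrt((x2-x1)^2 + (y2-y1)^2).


dx = 32.9 - 2.1 = 30.8
dy = 44.3 + 43.4 = 87.7
d = sqrt(948.64 + 7691.29) = sqrt(8639.93) = 92.9512

92.9512


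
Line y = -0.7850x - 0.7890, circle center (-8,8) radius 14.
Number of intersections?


Substitute y = -0.7850x - 0.7890: (x+ 8)^2 + (-0.7850x- 0.7890-8)^2 = 196
Expand to Ax^2 + Bx + C = 0, where b-k = -8.789
A = 1+m^2 = 1.616225
B = 2(m(b-k) - h) = 2(-0.7850*(-8.789) + 8) = 29.79873
C = h^2 + (b-k)^2 - r^2 = 64 + 77.246521 - 196 = -54.753479
disc = B^2-4AC = 887.9643 + 353.9758 = 1241.9401
disc > 0

2 intersection points


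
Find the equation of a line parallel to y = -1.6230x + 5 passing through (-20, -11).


Parallel lines have equal slopes.
m2 = -1.6230
b2 = -11 + 1.6230*(-20) = -43.4600

y = -1.6230x - 43.4600


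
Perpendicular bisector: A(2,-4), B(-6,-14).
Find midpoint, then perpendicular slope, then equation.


Midpoint = (-2, -9)
Slope of AB = dy/dx = -10/(-8) = 1.2500
Perp slope = -dx/dy = -8/10 = -0.8000
b = My - (perp slope)*Mx = -9 + (-8*(-2))/(-10) = -9 - 1.6000 = -10.6000

y = -0.8000x - 10.6000


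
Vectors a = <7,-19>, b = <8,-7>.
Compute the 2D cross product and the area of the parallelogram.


cross = 7*(-7) + 19*8 = -49 + 152 = 103
Parallelogram area = |103| = 103

cross = 103, parallelogram area = 103


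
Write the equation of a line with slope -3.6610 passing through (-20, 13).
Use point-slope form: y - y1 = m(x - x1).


y - 13 = -3.6610(x + 20)
y = -3.6610x + 13 + 3.6610*(-20)
y = -3.6610x - 60.2200

y = -3.6610x - 60.2200


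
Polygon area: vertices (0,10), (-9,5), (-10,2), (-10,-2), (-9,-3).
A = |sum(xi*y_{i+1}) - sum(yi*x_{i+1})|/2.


sum(xi*y_{i+1}) = 0*5 - 9*2 - 10*(-2) - 10*(-3) - 9*10 = -58
sum(yi*x_{i+1}) = 10*(-9) + 5*(-10) + 2*(-10) - 2*(-9) - 3*0 = -142
Area = |-58 + 142|/2 = 84/2 = 42.0000

42.0000 sq units


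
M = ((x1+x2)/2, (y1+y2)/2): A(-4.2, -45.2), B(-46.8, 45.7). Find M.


Mx = (-4.2 - 46.8)/2 = -51.0/2 = -25.5000
My = (-45.2 + 45.7)/2 = 0.5/2 = 0.2500

(-25.5000, 0.2500)


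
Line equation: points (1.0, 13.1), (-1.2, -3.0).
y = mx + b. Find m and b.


m = (-16.1)/(-2.2) = 7.3182
b = y1 - m*x1 = 13.1 - (-16.1*1.0)/(-2.2) = 13.1 - 7.3182 = 5.7818

y = 7.3182x + 5.7818


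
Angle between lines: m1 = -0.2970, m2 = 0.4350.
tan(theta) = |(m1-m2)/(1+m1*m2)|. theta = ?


m1-m2 = -0.732
1+m1*m2 = 0.870805
tan(theta) = |-0.732/0.870805| = 0.840602
theta = arctan(|-0.732/0.870805|) = 40.0505 degrees (acute angle)

40.0505 degrees


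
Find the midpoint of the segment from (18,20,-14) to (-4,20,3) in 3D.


Mx = (18- 4)/2 = 7.0000
My = (20+20)/2 = 20.0000
Mz = (-14+3)/2 = -5.5000

M = (7.0000, 20.0000, -5.5000)


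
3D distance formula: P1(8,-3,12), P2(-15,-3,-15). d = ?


dx=-23, dy=0, dz=-27
d = sqrt(529+0+729) = sqrt(1258) = 35.4683

35.4683


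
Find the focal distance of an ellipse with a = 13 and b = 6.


c^2 = 13^2 - 6^2 = 169 - 36 = 133
c = sqrt(133) = 11.5326

c = 11.5326


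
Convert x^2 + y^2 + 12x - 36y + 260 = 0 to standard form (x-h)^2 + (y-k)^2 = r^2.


h = -D/2 = -12/2 = -6
k = -E/2 = 36/2 = 18
r^2 = h^2 + k^2 - F = 36 + 324 - 260 = 100
r = 10

Center (-6, 18), radius = 10


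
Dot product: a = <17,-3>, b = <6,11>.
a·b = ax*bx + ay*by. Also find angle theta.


a·b = 17*6 - 3*11 = 102 - 33 = 69
|a| = sqrt(289+9) = 17.2627
|b| = sqrt(36+121) = 12.5300
cos(theta) = 69/(sqrt(298)*sqrt(157)) = 69/sqrt(46786) = 0.319000
theta = arccos(69/sqrt(46786)) = 71.3975 degrees

a·b = 69, theta = 71.3975 deg


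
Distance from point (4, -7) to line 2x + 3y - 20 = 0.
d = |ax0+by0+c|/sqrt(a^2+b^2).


|2*4 + 3*(-7) - 20| = |-33| = 33
sqrt(4 + 9) = sqrt(13) = 3.6056
d = 33/sqrt(13) = 9.1526

9.1526


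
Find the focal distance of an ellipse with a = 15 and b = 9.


c^2 = 15^2 - 9^2 = 225 - 81 = 144
c = sqrt(144) = 12.0000

c = 12.0000


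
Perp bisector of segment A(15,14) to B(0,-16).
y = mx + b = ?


Midpoint = (7.5, -1)
Slope of AB = dy/dx = -30/(-15) = 2.0000
Perp slope = -dx/dy = -15/30 = -0.5000
b = My - (perp slope)*Mx = -1 + (-15*7.5)/(-30) = -1 + 3.7500 = 2.7500

y = -0.5000x + 2.7500


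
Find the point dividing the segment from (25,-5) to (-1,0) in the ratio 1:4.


Px = (1*(-1) + 4*25)/5 = 99/5 = 19.8000
Py = (1*0 + 4*(-5))/5 = -20/5 = -4.0000

P = (19.8000, -4.0000)


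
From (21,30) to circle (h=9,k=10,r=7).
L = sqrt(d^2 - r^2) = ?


d = sqrt((21-9)^2 + (30-10)^2) = sqrt(144+400) = 23.3238
L = sqrt(544.0000 - 49) = sqrt(495.0000) = 22.2486

22.2486


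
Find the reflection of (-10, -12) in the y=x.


Reflection rule for y=x: (y, x)
(-10, -12) -> (-12, -10)

(-12, -10)


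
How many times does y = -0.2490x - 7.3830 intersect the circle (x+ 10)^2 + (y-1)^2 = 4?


Substitute y = -0.2490x - 7.3830: (x+ 10)^2 + (-0.2490x- 7.3830-1)^2 = 4
Expand to Ax^2 + Bx + C = 0, where b-k = -8.383
A = 1+m^2 = 1.062001
B = 2(m(b-k) - h) = 2(-0.2490*(-8.383) + 10) = 24.174734
C = h^2 + (b-k)^2 - r^2 = 100 + 70.274689 - 4 = 166.274689
disc = B^2-4AC = 584.4178 - 706.3355 = -121.9177
disc < 0

0 intersection points


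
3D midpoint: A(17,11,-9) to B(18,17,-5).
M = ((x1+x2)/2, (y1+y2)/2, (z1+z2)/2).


Mx = (17+18)/2 = 17.5000
My = (11+17)/2 = 14.0000
Mz = (-9- 5)/2 = -7.0000

M = (17.5000, 14.0000, -7.0000)


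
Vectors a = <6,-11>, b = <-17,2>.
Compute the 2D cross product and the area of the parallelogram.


cross = 6*2 + 11*(-17) = 12 - 187 = -175
Parallelogram area = |-175| = 175

cross = -175, parallelogram area = 175


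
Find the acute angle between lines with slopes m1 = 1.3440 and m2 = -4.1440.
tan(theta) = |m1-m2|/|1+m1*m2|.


m1-m2 = 5.488
1+m1*m2 = -4.569536
tan(theta) = |5.488/(-4.569536)| = 1.200997
theta = arctan(|5.488/(-4.569536)|) = 50.2178 degrees (acute angle)

50.2178 degrees


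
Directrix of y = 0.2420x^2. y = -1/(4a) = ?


a = 0.2420
1/(4a) = 1.0331
directrix: y = -1.0331 = -1.0331

y = -1.0331


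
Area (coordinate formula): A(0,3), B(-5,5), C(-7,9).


0*(5-9) = 0
-5*(9-3) = -30
-7*(3-5) = 14
sum = -16
Area = |-16|/2 = 8.0000

8.0000 sq units


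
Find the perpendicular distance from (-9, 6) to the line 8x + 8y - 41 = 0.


|8*(-9) + 8*6 - 41| = |-65| = 65
sqrt(64 + 64) = sqrt(128) = 11.3137
d = 65/sqrt(128) = 5.7452

5.7452


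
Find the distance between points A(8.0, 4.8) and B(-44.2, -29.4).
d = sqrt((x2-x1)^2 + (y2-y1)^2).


dx = -44.2 - 8.0 = -52.2
dy = -29.4 - 4.8 = -34.2
d = sqrt(2724.84 + 1169.64) = sqrt(3894.48) = 62.4058

62.4058


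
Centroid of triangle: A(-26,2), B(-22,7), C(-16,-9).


Gx = (-26- 22- 16)/3 = -64/3 = -21.3333
Gy = (2+7- 9)/3 = 0/3 = 0

G = (-21.3333, 0)


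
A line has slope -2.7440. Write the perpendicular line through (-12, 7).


Perpendicular slope = -1/m1 = -1/(-2.7440) = 0.3644
b2 = y0 - m2*x0 = 7 - 12/(-2.7440) = 7 + 4.3732 = 11.3732

y = 0.3644x + 11.3732


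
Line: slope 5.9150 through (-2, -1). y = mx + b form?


y + 1 = 5.9150(x + 2)
y = 5.9150x - 1 - 5.9150*(-2)
y = 5.9150x + 10.8300

y = 5.9150x + 10.8300


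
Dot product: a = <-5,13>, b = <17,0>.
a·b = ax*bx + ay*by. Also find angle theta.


a·b = -5*17 + 13*0 = -85 + 0 = -85
|a| = sqrt(25+169) = 13.9284
|b| = sqrt(289+0) = 17.0000
cos(theta) = -85/(sqrt(194)*sqrt(289)) = -85/sqrt(56066) = -0.358979
theta = arccos(-85/sqrt(56066)) = 111.0375 degrees

a·b = -85, theta = 111.0375 deg


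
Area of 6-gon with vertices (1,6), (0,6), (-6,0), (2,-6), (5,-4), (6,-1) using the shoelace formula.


sum(xi*y_{i+1}) = 1*6 + 0*0 - 6*(-6) + 2*(-4) + 5*(-1) + 6*6 = 65
sum(yi*x_{i+1}) = 6*0 + 6*(-6) + 0*2 - 6*5 - 4*6 - 1*1 = -91
Area = |65 + 91|/2 = 156/2 = 78.0000

78.0000 sq units


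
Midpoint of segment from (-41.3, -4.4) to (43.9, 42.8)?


Mx = (-41.3 + 43.9)/2 = 2.6/2 = 1.3000
My = (-4.4 + 42.8)/2 = 38.4/2 = 19.2000

(1.3000, 19.2000)


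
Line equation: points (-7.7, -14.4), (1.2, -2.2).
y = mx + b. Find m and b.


m = (12.2)/(8.9) = 1.3708
b = y1 - m*x1 = -14.4 - (12.2*(-7.7))/(8.9) = -14.4 + 10.5551 = -3.8449

y = 1.3708x - 3.8449


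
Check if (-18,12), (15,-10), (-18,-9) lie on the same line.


-18*(-10+ 9) + 15*(-9-12) - 18*(12+ 10)
= 18 - 315 - 396 = -693

No, not collinear (determinant = -693)


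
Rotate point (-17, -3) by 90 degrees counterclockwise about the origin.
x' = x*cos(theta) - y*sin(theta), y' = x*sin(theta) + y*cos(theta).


cos(90) = 0, sin(90) = 1
x' = -17*0 + 3*1 = 3
y' = -17*1 - 3*0 = -17

(3, -17)


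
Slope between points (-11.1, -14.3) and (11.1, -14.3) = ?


dy = -14.3 + 14.3 = 0.0
dx = 11.1 + 11.1 = 22.2
m = 0.0/22.2 = 0

m = 0


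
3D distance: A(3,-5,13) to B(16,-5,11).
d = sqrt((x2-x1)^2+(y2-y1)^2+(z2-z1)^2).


dx=13, dy=0, dz=-2
d = sqrt(169+0+4) = sqrt(173) = 13.1529

13.1529


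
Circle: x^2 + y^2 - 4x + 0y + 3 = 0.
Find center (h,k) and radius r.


h = -D/2 = 4/2 = 2
k = -E/2 = 0/2 = 0
r^2 = h^2 + k^2 - F = 4 + 0 - 3 = 1
r = 1

Center (2, 0), radius = 1


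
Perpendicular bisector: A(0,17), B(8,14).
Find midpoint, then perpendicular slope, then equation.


Midpoint = (4, 15.5)
Slope of AB = dy/dx = -3/8 = -0.3750
Perp slope = -dx/dy = 8/3 = 2.6667
b = My - (perp slope)*Mx = 15.5 + (8*4)/(-3) = 15.5 - 10.6667 = 4.8333

y = 2.6667x + 4.8333


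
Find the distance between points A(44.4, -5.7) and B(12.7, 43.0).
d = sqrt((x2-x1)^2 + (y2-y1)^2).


dx = 12.7 - 44.4 = -31.7
dy = 43.0 + 5.7 = 48.7
d = sqrt(1004.89 + 2371.69) = sqrt(3376.58) = 58.1083

58.1083


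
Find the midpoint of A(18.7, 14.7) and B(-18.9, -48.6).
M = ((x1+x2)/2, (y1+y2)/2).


Mx = (18.7 - 18.9)/2 = -0.2/2 = -0.1000
My = (14.7 - 48.6)/2 = -33.9/2 = -16.9500

(-0.1000, -16.9500)


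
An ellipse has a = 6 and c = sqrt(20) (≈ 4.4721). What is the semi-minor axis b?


b^2 = 6^2 - (sqrt(20))^2 = 36 - 20 = 16
b = sqrt(16) = 4

b = 4


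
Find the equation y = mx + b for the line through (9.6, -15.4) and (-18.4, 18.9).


m = (34.3)/(-28.0) = -1.2250
b = y1 - m*x1 = -15.4 - (34.3*9.6)/(-28.0) = -15.4 + 11.7600 = -3.6400

y = -1.2250x - 3.6400


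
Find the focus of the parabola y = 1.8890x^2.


a = 1.8890
4a = 7.5560
focus = (0, 1/7.5560) = (0, 0.1323)

Focus = (0, 0.1323)


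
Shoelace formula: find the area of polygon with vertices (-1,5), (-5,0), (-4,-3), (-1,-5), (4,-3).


sum(xi*y_{i+1}) = -1*0 - 5*(-3) - 4*(-5) - 1*(-3) + 4*5 = 58
sum(yi*x_{i+1}) = 5*(-5) + 0*(-4) - 3*(-1) - 5*4 - 3*(-1) = -39
Area = |58 + 39|/2 = 97/2 = 48.5000

48.5000 sq units


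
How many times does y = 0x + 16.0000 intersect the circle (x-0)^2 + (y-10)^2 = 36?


Substitute y = 0x + 16.0000: (x-0)^2 + (0x+16.0000-10)^2 = 36
Expand to Ax^2 + Bx + C = 0, where b-k = 6
A = 1+m^2 = 1
B = 2(m(b-k) - h) = 2(0*6 - 0) = 0
C = h^2 + (b-k)^2 - r^2 = 0 + 36 - 36 = 0
disc = B^2-4AC = 0 - 0 = 0
disc = 0

1 intersection point (tangent)


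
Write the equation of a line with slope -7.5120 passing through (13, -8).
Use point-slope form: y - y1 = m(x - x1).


y + 8 = -7.5120(x - 13)
y = -7.5120x - 8 + 7.5120*13
y = -7.5120x + 89.6560

y = -7.5120x + 89.6560


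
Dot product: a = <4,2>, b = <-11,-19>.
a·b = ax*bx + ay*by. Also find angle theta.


a·b = 4*(-11) + 2*(-19) = -44 - 38 = -82
|a| = sqrt(16+4) = 4.4721
|b| = sqrt(121+361) = 21.9545
cos(theta) = -82/(sqrt(20)*sqrt(482)) = -82/sqrt(9640) = -0.835171
theta = arccos(-82/sqrt(9640)) = 146.6336 degrees

a·b = -82, theta = 146.6336 deg


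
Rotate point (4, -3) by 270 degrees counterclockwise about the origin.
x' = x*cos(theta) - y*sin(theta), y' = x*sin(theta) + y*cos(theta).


cos(270) = 0, sin(270) = -1
x' = 4*0 + 3*(-1) = -3
y' = 4*(-1) - 3*0 = -4

(-3, -4)


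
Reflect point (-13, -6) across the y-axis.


Reflection rule for y-axis: (-x, y)
(-13, -6) -> (13, -6)

(13, -6)


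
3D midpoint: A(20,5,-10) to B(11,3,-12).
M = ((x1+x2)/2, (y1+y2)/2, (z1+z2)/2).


Mx = (20+11)/2 = 15.5000
My = (5+3)/2 = 4.0000
Mz = (-10- 12)/2 = -11.0000

M = (15.5000, 4.0000, -11.0000)


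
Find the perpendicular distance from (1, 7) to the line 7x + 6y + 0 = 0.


|7*1 + 6*7 + 0| = |49| = 49
sqrt(49 + 36) = sqrt(85) = 9.2195
d = 49/sqrt(85) = 5.3148

5.3148


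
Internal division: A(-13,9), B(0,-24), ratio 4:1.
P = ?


Px = (4*0 + 1*(-13))/5 = -13/5 = -2.6000
Py = (4*(-24) + 1*9)/5 = -87/5 = -17.4000

P = (-2.6000, -17.4000)
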